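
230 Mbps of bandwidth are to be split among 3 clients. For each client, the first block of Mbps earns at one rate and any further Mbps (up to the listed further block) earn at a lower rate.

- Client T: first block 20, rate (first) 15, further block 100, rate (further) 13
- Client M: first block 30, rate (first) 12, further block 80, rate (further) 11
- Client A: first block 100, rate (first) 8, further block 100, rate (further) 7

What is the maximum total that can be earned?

2840

Rank every tier by rate: Client T/T1 15 > Client T/T2 13 > Client M/T1 12 > Client M/T2 11 > Client A/T1 8 > Client A/T2 7.
Fill Client T T1 block (20 at 15) — 210 left.
Client T T2 at 13: fill all 100 — 110 left.
Client M T1 at 12: fill all 30 — 80 left.
Client M T2 at 11: fill all 80 — 0 left.
Total = 15×20 + 13×100 + 12×30 + 11×80 = 2840.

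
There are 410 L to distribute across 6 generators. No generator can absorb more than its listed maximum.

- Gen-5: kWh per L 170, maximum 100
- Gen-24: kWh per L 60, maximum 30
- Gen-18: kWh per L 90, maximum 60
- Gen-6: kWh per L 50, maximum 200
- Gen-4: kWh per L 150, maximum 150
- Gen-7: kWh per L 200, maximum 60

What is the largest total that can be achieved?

Rank by kWh per L: Gen-7 200 > Gen-5 170 > Gen-4 150 > Gen-18 90 > Gen-24 60 > Gen-6 50.
Give Gen-7 60 to hit its cap of 60 → 350 left.
Gen-5: +100 to 100 (cap) → 250 left.
Gen-4 takes 150 to reach its cap of 150 → 100 left.
Gen-18: +60 to 60 (cap) → 40 left.
Gen-24 takes 30 to reach its cap of 30 → 10 left.
Gen-6 has room for 200 but only 10 remain, so it gets 10.
Total = 170×100 + 60×30 + 90×60 + 50×10 + 150×150 + 200×60 = 59200.

59200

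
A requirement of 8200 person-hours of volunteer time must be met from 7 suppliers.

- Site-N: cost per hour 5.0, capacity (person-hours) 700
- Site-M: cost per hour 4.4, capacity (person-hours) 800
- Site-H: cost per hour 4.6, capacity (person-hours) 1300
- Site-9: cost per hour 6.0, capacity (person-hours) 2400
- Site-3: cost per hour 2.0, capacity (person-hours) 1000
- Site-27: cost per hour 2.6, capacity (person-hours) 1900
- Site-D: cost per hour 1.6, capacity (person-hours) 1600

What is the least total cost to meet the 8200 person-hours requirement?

27900

Cheapest first:
Take 1600 from Site-D at 1.6 ; need 6600 more.
Site-3 (2.0): use full 1000 ; 5600 person-hours to go.
Take 1900 from Site-27 at 2.6 ; need 3700 more.
Site-M at 4.4: take all 800 person-hours ; 2900 still needed.
Site-H at 4.6: take all 1300 person-hours ; 1600 still needed.
Site-N at 5.0: take all 700 person-hours ; 900 still needed.
Site-9 at 6.0: take 900 of its 2400 ; requirement met.
Cost = 1600×1.6 + 1000×2.0 + 1900×2.6 + 800×4.4 + 1300×4.6 + 700×5.0 + 900×6.0 = 27900.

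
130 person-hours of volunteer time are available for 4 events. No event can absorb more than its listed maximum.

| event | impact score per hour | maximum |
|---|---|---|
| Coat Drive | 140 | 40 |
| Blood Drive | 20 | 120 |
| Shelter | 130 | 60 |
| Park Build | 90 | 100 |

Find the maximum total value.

Order the events by impact score per hour: Coat Drive 140 > Shelter 130 > Park Build 90 > Blood Drive 20.
Give Coat Drive 40 to hit its cap of 40 → 90 left.
Give Shelter 60 to hit its cap of 60 → 30 left.
Park Build: +30 (room for 100) → 30. Pool exhausted.
Total = 140×40 + 130×60 + 90×30 = 16100.

16100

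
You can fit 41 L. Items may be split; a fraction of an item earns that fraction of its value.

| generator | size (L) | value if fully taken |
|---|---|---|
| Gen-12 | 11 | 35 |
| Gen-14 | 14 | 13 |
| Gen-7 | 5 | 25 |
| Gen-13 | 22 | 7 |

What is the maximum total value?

76.5

Best value per unit of size first: Gen-7 25/5≈5, Gen-12 35/11≈3.18, Gen-14 13/14≈0.929, Gen-13 7/22≈0.318.
All 5 L of Gen-7 fit (value 25) — 36 remain.
Take all of Gen-12 (11 L, value 35) — 25 L left.
All 14 L of Gen-14 fit (value 13) — 11 remain.
Only 11 L remain; take 11/22 of Gen-13 for value 7×11/22 = 3.5.
Total value = 76.5.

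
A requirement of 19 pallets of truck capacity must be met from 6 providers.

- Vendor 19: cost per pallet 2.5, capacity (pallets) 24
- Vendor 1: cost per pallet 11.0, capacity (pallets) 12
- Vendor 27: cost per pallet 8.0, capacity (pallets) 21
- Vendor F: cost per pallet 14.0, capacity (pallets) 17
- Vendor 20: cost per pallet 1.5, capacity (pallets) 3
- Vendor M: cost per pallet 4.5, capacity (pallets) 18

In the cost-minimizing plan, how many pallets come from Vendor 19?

16

Cheapest first:
Vendor 20 at 1.5: take all 3 pallets → 16 still needed.
Take 16 from Vendor 19 at 2.5 to finish.
Vendor M, Vendor 27, Vendor 1, Vendor F: unused.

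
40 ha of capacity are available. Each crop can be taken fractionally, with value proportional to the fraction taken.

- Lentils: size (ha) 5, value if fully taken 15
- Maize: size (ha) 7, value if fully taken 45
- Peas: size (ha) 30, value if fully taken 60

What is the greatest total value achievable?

116

Sort by value density: Maize 45/7≈6.43, Lentils 15/5≈3, Peas 60/30≈2.
Take all of Maize (7 ha, value 45) — 33 ha left.
All 5 ha of Lentils fit (value 15) — 28 remain.
Fill the last 28 ha with part of Peas: 28/30 of it earns 56.
Total value = 116.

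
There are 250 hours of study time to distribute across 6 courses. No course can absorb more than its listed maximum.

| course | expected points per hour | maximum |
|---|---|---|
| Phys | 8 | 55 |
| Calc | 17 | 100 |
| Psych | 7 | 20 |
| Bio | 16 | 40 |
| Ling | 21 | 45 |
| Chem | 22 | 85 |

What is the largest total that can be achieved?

4835

Order the courses by expected points per hour: Chem 22 > Ling 21 > Calc 17 > Bio 16 > Phys 8 > Psych 7.
Give Chem 85 to hit its cap of 85 — 165 left.
Give Ling 45 to hit its cap of 45 — 120 left.
Calc takes 100 to reach its cap of 100 — 20 left.
Bio: +20 (room for 40) → 20. Pool exhausted.
Total = 17×100 + 16×20 + 21×45 + 22×85 = 4835.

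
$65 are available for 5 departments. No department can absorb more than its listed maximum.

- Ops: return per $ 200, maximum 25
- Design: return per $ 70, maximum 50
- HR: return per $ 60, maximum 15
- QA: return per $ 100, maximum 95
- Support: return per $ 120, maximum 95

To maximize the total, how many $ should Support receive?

Rank by return per $: Ops 200 > Support 120 > QA 100 > Design 70 > HR 60.
Ops takes 25 to reach its cap of 25 ; 40 left.
Only 40 left; Support takes them to reach 40.

40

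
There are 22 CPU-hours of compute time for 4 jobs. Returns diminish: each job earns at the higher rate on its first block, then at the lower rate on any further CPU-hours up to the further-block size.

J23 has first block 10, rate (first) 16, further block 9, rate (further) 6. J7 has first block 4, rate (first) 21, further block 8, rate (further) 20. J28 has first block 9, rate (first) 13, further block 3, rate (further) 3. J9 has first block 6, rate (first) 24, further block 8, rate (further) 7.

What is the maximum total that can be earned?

452

Treat each block as its own option and order by rate: J9/tier1 24 > J7/tier1 21 > J7/tier2 20 > J23/tier1 16 > J28/tier1 13 > J9/tier2 7 > J23/tier2 6 > J28/tier2 3.
J9/tier1 (24): +6 — 16 left.
Fill J7 tier1 block (4 at 21) — 12 left.
J7/tier2 (20): +8 — 4 left.
J23/tier1: +4 of 10 at 16; pool empty.
Total = 24×6 + 21×4 + 20×8 + 16×4 = 452.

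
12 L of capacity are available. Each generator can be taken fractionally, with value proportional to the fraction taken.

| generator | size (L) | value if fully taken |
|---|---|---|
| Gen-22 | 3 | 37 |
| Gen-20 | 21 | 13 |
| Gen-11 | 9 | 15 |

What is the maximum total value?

Sort by value density: Gen-22 37/3≈12.3, Gen-11 15/9≈1.67, Gen-20 13/21≈0.619.
Gen-22: take in full, 3 L for value 37 ; 9 left.
Gen-11: take in full, 9 L for value 15 ; 0 left.
Total value = 52.

52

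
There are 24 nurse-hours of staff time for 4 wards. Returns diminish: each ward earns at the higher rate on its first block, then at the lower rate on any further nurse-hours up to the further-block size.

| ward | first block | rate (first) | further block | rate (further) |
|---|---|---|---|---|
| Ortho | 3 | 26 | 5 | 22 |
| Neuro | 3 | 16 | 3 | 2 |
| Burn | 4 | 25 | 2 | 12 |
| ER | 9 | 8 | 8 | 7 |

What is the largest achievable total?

Rank every tier by rate: Ortho/tier1 26 > Burn/tier1 25 > Ortho/tier2 22 > Neuro/tier1 16 > Burn/tier2 12 > ER/tier1 8 > ER/tier2 7 > Neuro/tier2 2.
Ortho tier1 at 26: fill all 3 — 21 left.
Burn tier1 at 25: fill all 4 — 17 left.
Fill Ortho tier2 block (5 at 22) — 12 left.
Neuro/tier1 (16): +3 — 9 left.
Fill Burn tier2 block (2 at 12) — 7 left.
ER/tier1: +7 of 9 at 8; pool empty.
Total = 26×3 + 25×4 + 22×5 + 16×3 + 12×2 + 8×7 = 416.

416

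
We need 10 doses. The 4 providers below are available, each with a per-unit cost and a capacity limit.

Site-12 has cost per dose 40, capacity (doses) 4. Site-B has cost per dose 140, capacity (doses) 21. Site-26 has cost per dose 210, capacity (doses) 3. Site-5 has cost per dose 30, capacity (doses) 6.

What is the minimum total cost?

Fill from the cheapest provider first.
Take 6 from Site-5 at 30 ; need 4 more.
Take 4 from Site-12 at 40 ; need 0 more.
Site-B, Site-26: unused.
Cost = 6×30 + 4×40 = 340.

340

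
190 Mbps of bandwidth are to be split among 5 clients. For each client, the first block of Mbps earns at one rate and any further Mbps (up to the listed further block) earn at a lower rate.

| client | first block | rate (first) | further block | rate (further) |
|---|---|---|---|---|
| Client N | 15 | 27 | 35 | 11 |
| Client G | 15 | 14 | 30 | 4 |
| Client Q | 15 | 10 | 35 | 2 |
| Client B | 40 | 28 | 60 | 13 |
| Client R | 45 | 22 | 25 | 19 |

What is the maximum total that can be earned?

3850

Rank every tier by rate: Client B/first 28 > Client N/first 27 > Client R/first 22 > Client R/second 19 > Client G/first 14 > Client B/second 13 > Client N/second 11 > Client Q/first 10 > Client G/second 4 > Client Q/second 2.
Client B first at 28: fill all 40 ; 150 left.
Fill Client N first block (15 at 27) ; 135 left.
Client R/first (22): +45 ; 90 left.
Client R/second (19): +25 ; 65 left.
Fill Client G first block (15 at 14) ; 50 left.
Client B second at 13: only 50 left, fill 50.
Total = 28×40 + 27×15 + 22×45 + 19×25 + 14×15 + 13×50 = 3850.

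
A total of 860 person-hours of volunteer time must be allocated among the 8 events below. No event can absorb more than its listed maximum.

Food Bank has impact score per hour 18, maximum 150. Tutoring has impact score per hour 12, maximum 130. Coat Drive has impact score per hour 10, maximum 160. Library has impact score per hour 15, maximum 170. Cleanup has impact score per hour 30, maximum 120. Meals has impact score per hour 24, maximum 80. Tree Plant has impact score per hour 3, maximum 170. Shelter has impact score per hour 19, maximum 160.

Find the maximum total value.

15870

Rank by impact score per hour: Cleanup 30 > Meals 24 > Shelter 19 > Food Bank 18 > Library 15 > Tutoring 12 > Coat Drive 10 > Tree Plant 3.
Cleanup: +120 to 120 (cap) ; 740 left.
Give Meals 80 to hit its cap of 80 ; 660 left.
Shelter takes 160 to reach its cap of 160 ; 500 left.
Give Food Bank 150 to hit its cap of 150 ; 350 left.
Give Library 170 to hit its cap of 170 ; 180 left.
Tutoring takes 130 to reach its cap of 130 ; 50 left.
Coat Drive: +50 (room for 160) → 50. Pool exhausted.
Total = 18×150 + 12×130 + 10×50 + 15×170 + 30×120 + 24×80 + 19×160 = 15870.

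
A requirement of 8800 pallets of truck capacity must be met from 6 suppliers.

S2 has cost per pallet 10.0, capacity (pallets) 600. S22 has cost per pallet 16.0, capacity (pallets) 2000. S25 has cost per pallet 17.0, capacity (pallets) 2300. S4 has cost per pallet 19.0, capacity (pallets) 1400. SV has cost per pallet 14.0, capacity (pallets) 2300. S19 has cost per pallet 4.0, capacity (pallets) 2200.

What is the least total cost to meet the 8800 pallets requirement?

107900

Use suppliers in increasing cost order.
S19 (4.0): use full 2200 ; 6600 pallets to go.
S2 (10.0): use full 600 ; 6000 pallets to go.
Take 2300 from SV at 14.0 ; need 3700 more.
S22 (16.0): use full 2000 ; 1700 pallets to go.
S25 at 17.0: take 1700 of its 2300 ; requirement met.
S4: unused.
Cost = 2200×4.0 + 600×10.0 + 2300×14.0 + 2000×16.0 + 1700×17.0 = 107900.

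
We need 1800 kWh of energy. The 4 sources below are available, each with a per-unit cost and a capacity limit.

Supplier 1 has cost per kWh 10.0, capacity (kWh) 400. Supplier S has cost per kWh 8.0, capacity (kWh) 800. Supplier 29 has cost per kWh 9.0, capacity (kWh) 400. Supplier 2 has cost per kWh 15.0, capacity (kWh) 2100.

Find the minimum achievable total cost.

Cheapest first:
Supplier S (8.0): use full 800 ; 1000 kWh to go.
Supplier 29 (9.0): use full 400 ; 600 kWh to go.
Take 400 from Supplier 1 at 10.0 ; need 200 more.
Take 200 from Supplier 2 at 15.0 to finish.
Cost = 800×8.0 + 400×9.0 + 400×10.0 + 200×15.0 = 17000.

17000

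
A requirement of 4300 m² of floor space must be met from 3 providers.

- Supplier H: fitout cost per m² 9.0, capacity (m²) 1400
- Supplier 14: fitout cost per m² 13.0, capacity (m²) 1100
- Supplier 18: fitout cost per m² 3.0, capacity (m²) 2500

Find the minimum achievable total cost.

Cheapest first:
Supplier 18 at 3.0: take all 2500 m² ; 1800 still needed.
Supplier H at 9.0: take all 1400 m² ; 400 still needed.
Supplier 14 (13.0): take the remaining 400 ; done.
Cost = 2500×3.0 + 1400×9.0 + 400×13.0 = 25300.

25300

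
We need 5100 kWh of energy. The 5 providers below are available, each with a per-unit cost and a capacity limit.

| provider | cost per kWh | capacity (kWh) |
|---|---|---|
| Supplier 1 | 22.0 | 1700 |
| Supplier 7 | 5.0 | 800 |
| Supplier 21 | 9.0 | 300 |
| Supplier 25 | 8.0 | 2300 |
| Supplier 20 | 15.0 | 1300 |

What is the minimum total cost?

Cheapest first:
Supplier 7 at 5.0: take all 800 kWh — 4300 still needed.
Supplier 25 at 8.0: take all 2300 kWh — 2000 still needed.
Supplier 21 at 9.0: take all 300 kWh — 1700 still needed.
Take 1300 from Supplier 20 at 15.0 — need 400 more.
Supplier 1 (22.0): take the remaining 400 — done.
Cost = 800×5.0 + 2300×8.0 + 300×9.0 + 1300×15.0 + 400×22.0 = 53400.

53400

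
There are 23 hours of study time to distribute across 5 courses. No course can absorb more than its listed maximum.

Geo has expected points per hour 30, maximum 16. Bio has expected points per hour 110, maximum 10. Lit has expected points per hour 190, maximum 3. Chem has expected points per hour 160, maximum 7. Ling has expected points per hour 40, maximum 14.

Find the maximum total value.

Highest expected points per hour first: Lit 190 > Chem 160 > Bio 110 > Ling 40 > Geo 30.
Give Lit 3 to hit its cap of 3 — 20 left.
Chem: +7 to 7 (cap) — 13 left.
Bio takes 10 to reach its cap of 10 — 3 left.
Only 3 left; Ling takes them to reach 3.
Total = 110×10 + 190×3 + 160×7 + 40×3 = 2910.

2910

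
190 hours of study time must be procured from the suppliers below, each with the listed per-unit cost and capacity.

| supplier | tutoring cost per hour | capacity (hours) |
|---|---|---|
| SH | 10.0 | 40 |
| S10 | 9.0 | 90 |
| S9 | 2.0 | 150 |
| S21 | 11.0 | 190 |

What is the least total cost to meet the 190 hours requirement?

Cheapest first:
S9 at 2.0: take all 150 hours ; 40 still needed.
Take 40 from S10 at 9.0 to finish.
SH, S21: unused.
Cost = 150×2.0 + 40×9.0 = 660.

660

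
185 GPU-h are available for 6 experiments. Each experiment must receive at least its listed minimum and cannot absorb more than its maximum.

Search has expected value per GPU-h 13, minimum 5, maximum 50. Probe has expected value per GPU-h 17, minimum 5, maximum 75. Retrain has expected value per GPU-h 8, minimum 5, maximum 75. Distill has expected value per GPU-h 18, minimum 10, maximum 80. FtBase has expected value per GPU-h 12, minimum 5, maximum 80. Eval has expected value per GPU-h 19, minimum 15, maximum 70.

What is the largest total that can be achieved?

3275

Meeting every minimum uses 5+5+5+10+5+15 = 45 GPU-h, leaving 140.
Rank by expected value per GPU-h: Eval 19 > Distill 18 > Probe 17 > Search 13 > FtBase 12 > Retrain 8.
Eval takes 55 more to reach its cap of 70 ; 85 left.
Distill: +70 to 80 (cap) ; 15 left.
Only 15 left; Probe takes them to reach 20.
Total = 13×5 + 17×20 + 8×5 + 18×80 + 12×5 + 19×70 = 3275.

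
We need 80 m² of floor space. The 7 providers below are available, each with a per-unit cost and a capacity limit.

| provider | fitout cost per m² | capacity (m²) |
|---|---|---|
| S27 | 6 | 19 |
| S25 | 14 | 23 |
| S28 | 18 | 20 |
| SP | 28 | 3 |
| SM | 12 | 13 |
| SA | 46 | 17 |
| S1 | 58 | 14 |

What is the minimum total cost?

1128

Cheapest first:
S27 (6): use full 19 ; 61 m² to go.
Take 13 from SM at 12 ; need 48 more.
S25 (14): use full 23 ; 25 m² to go.
S28 (18): use full 20 ; 5 m² to go.
SP (28): use full 3 ; 2 m² to go.
SA (46): take the remaining 2 ; done.
S1: unused.
Cost = 19×6 + 13×12 + 23×14 + 20×18 + 3×28 + 2×46 = 1128.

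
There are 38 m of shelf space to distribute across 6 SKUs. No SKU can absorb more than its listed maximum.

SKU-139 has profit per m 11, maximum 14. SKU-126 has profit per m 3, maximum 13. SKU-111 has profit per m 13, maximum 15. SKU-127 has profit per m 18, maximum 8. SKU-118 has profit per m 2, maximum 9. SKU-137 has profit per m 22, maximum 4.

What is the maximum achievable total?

548

Highest profit per m first: SKU-137 22 > SKU-127 18 > SKU-111 13 > SKU-139 11 > SKU-126 3 > SKU-118 2.
SKU-137 takes 4 to reach its cap of 4 → 34 left.
SKU-127 takes 8 to reach its cap of 8 → 26 left.
SKU-111: +15 to 15 (cap) → 11 left.
SKU-139 has room for 14 but only 11 remain, so it gets 11.
Total = 11×11 + 13×15 + 18×8 + 22×4 = 548.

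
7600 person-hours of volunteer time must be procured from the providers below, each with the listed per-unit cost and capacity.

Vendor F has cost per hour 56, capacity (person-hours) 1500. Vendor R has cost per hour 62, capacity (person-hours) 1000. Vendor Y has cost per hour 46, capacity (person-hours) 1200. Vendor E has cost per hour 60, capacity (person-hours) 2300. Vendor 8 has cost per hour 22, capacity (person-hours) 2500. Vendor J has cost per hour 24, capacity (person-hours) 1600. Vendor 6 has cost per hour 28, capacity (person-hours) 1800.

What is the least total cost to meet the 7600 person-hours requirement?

Fill from the cheapest provider first.
Vendor 8 at 22: take all 2500 person-hours → 5100 still needed.
Take 1600 from Vendor J at 24 → need 3500 more.
Vendor 6 (28): use full 1800 → 1700 person-hours to go.
Vendor Y (46): use full 1200 → 500 person-hours to go.
Vendor F (56): take the remaining 500 → done.
Vendor E, Vendor R: unused.
Cost = 2500×22 + 1600×24 + 1800×28 + 1200×46 + 500×56 = 227000.

227000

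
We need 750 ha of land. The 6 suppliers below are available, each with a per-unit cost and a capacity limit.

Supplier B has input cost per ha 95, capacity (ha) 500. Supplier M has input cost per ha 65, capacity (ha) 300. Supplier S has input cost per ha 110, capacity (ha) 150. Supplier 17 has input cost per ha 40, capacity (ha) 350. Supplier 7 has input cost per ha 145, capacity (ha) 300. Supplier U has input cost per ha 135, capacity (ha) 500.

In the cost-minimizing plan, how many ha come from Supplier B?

100

Fill from the cheapest supplier first.
Supplier 17 at 40: take all 350 ha — 400 still needed.
Supplier M (65): use full 300 — 100 ha to go.
Take 100 from Supplier B at 95 to finish.
Supplier S, Supplier U, Supplier 7: unused.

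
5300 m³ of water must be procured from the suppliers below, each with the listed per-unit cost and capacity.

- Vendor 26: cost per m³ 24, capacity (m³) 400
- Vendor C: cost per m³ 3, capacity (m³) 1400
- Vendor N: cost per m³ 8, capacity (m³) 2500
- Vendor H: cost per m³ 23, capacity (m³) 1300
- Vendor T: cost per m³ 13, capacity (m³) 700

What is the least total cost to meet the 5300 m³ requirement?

49400

Fill from the cheapest supplier first.
Take 1400 from Vendor C at 3 → need 3900 more.
Take 2500 from Vendor N at 8 → need 1400 more.
Vendor T (13): use full 700 → 700 m³ to go.
Vendor H at 23: take 700 of its 1300 → requirement met.
Vendor 26: unused.
Cost = 1400×3 + 2500×8 + 700×13 + 700×23 = 49400.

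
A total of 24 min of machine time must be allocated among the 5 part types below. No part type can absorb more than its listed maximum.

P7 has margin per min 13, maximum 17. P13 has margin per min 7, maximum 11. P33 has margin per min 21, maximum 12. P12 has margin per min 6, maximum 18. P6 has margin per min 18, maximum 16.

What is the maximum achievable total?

Order the part types by margin per min: P33 21 > P6 18 > P7 13 > P13 7 > P12 6.
P33: +12 to 12 (cap) → 12 left.
P6 has room for 16 but only 12 remain, so it gets 12.
Total = 21×12 + 18×12 = 468.

468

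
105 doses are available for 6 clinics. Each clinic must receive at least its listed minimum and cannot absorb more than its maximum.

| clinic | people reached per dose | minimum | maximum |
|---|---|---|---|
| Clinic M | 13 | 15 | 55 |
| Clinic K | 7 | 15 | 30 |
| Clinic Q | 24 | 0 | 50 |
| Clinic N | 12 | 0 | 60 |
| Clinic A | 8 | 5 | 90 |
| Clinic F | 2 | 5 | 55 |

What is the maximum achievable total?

1745

Meeting every minimum uses 15+15+0+0+5+5 = 40 doses, leaving 65.
Rank by people reached per dose: Clinic Q 24 > Clinic M 13 > Clinic N 12 > Clinic A 8 > Clinic K 7 > Clinic F 2.
Give Clinic Q 50 more to hit its cap of 50 — 15 left.
Clinic M: +15 (room for 40) → 30. Pool exhausted.
Total = 13×30 + 7×15 + 24×50 + 8×5 + 2×5 = 1745.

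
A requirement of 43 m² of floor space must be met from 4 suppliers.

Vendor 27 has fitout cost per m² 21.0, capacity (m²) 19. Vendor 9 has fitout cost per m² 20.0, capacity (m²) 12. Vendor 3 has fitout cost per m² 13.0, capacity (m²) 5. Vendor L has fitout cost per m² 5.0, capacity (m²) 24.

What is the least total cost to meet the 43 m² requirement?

467

Use suppliers in increasing cost order.
Vendor L at 5.0: take all 24 m² → 19 still needed.
Take 5 from Vendor 3 at 13.0 → need 14 more.
Vendor 9 (20.0): use full 12 → 2 m² to go.
Take 2 from Vendor 27 at 21.0 to finish.
Cost = 24×5.0 + 5×13.0 + 12×20.0 + 2×21.0 = 467.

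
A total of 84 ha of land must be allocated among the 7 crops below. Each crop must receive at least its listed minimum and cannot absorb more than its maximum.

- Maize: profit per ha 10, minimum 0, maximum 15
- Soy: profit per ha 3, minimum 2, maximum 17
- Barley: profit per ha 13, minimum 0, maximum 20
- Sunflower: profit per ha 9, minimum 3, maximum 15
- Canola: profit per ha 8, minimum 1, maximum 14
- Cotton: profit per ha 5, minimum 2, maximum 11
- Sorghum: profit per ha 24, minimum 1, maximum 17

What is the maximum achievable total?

Meeting every minimum uses 0+2+0+3+1+2+1 = 9 ha, leaving 75.
Order the crops by profit per ha: Sorghum 24 > Barley 13 > Maize 10 > Sunflower 9 > Canola 8 > Cotton 5 > Soy 3.
Give Sorghum 16 more to hit its cap of 17 — 59 left.
Give Barley 20 more to hit its cap of 20 — 39 left.
Give Maize 15 more to hit its cap of 15 — 24 left.
Give Sunflower 12 more to hit its cap of 15 — 12 left.
Canola has room for 13 more but only 12 remain, so it gets 13.
Total = 10×15 + 3×2 + 13×20 + 9×15 + 8×13 + 5×2 + 24×17 = 1073.

1073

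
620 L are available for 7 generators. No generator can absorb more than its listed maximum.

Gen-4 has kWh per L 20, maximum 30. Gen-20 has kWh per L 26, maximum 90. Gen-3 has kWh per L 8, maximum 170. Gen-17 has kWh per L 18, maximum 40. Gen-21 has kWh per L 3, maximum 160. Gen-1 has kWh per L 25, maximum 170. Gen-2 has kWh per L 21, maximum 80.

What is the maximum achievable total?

11070

Rank by kWh per L: Gen-20 26 > Gen-1 25 > Gen-2 21 > Gen-4 20 > Gen-17 18 > Gen-3 8 > Gen-21 3.
Gen-20 takes 90 to reach its cap of 90 ; 530 left.
Give Gen-1 170 to hit its cap of 170 ; 360 left.
Gen-2 takes 80 to reach its cap of 80 ; 280 left.
Gen-4 takes 30 to reach its cap of 30 ; 250 left.
Gen-17: +40 to 40 (cap) ; 210 left.
Gen-3: +170 to 170 (cap) ; 40 left.
Only 40 left; Gen-21 takes them to reach 40.
Total = 20×30 + 26×90 + 8×170 + 18×40 + 3×40 + 25×170 + 21×80 = 11070.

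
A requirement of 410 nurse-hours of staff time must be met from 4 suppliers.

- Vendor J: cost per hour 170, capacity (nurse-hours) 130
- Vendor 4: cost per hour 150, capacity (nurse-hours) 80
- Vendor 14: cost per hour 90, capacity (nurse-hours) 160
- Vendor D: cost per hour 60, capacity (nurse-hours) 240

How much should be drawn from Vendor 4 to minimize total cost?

Use suppliers in increasing cost order.
Vendor D (60): use full 240 ; 170 nurse-hours to go.
Vendor 14 at 90: take all 160 nurse-hours ; 10 still needed.
Vendor 4 (150): take the remaining 10 ; done.
Vendor J: unused.

10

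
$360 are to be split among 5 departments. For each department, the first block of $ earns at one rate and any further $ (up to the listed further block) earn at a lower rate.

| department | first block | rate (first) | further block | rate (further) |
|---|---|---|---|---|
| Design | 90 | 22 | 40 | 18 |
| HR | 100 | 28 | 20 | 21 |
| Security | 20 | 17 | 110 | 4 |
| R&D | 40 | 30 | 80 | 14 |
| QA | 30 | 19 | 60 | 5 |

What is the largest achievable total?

8310

Order all 10 blocks by rate: R&D/first 30 > HR/first 28 > Design/first 22 > HR/second 21 > QA/first 19 > Design/second 18 > Security/first 17 > R&D/second 14 > QA/second 5 > Security/second 4.
R&D first at 30: fill all 40 ; 320 left.
Fill HR first block (100 at 28) ; 220 left.
Fill Design first block (90 at 22) ; 130 left.
HR second at 21: fill all 20 ; 110 left.
Fill QA first block (30 at 19) ; 80 left.
Design/second (18): +40 ; 40 left.
Fill Security first block (20 at 17) ; 20 left.
20 remain; put them into R&D second at 14.
Total = 30×40 + 28×100 + 22×90 + 21×20 + 19×30 + 18×40 + 17×20 + 14×20 = 8310.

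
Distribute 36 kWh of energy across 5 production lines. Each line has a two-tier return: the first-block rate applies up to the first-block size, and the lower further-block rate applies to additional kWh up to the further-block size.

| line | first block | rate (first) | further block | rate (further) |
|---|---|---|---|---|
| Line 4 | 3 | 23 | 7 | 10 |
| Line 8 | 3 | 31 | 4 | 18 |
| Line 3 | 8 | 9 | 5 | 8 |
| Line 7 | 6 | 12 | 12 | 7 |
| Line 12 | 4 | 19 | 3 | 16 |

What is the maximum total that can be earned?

554

Rank every tier by rate: Line 8/tier1 31 > Line 4/tier1 23 > Line 12/tier1 19 > Line 8/tier2 18 > Line 12/tier2 16 > Line 7/tier1 12 > Line 4/tier2 10 > Line 3/tier1 9 > Line 3/tier2 8 > Line 7/tier2 7.
Line 8 tier1 at 31: fill all 3 ; 33 left.
Fill Line 4 tier1 block (3 at 23) ; 30 left.
Line 12/tier1 (19): +4 ; 26 left.
Line 8/tier2 (18): +4 ; 22 left.
Line 12 tier2 at 16: fill all 3 ; 19 left.
Line 7/tier1 (12): +6 ; 13 left.
Line 4 tier2 at 10: fill all 7 ; 6 left.
Line 3 tier1 at 9: only 6 left, fill 6.
Total = 31×3 + 23×3 + 19×4 + 18×4 + 16×3 + 12×6 + 10×7 + 9×6 = 554.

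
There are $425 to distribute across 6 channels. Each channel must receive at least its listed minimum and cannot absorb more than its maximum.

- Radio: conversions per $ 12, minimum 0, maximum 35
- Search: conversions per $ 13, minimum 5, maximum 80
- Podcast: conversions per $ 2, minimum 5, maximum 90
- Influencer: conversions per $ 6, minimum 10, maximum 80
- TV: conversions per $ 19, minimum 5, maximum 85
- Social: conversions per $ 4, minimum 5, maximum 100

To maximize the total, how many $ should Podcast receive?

Meeting every minimum uses 0+5+5+10+5+5 = 30 $, leaving 395.
Order the channels by conversions per $: TV 19 > Search 13 > Radio 12 > Influencer 6 > Social 4 > Podcast 2.
TV takes 80 more to reach its cap of 85 — 315 left.
Search: +75 to 80 (cap) — 240 left.
Give Radio 35 more to hit its cap of 35 — 205 left.
Give Influencer 70 more to hit its cap of 80 — 135 left.
Social: +95 to 100 (cap) — 40 left.
Only 40 left; Podcast takes them to reach 45.

45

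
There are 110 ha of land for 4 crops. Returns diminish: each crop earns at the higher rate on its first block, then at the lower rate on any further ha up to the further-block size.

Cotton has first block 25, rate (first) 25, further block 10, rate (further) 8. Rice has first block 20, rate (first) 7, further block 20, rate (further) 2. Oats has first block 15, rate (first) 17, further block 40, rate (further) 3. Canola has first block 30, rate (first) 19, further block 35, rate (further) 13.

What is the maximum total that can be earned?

1945

Treat each block as its own option and order by rate: Cotton/first 25 > Canola/first 19 > Oats/first 17 > Canola/second 13 > Cotton/second 8 > Rice/first 7 > Oats/second 3 > Rice/second 2.
Fill Cotton first block (25 at 25) ; 85 left.
Canola first at 19: fill all 30 ; 55 left.
Oats/first (17): +15 ; 40 left.
Canola/second (13): +35 ; 5 left.
Cotton/second: +5 of 10 at 8; pool empty.
Total = 25×25 + 19×30 + 17×15 + 13×35 + 8×5 = 1945.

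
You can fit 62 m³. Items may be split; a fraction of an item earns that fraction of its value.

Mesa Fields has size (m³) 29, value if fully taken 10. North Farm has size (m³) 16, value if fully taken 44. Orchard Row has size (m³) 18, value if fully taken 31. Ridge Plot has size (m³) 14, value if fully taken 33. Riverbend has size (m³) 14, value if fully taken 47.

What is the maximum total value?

155

Sort by value density: Riverbend 47/14≈3.36, North Farm 44/16≈2.75, Ridge Plot 33/14≈2.36, Orchard Row 31/18≈1.72, Mesa Fields 10/29≈0.345.
Riverbend: take in full, 14 m³ for value 47 ; 48 left.
Take all of North Farm (16 m³, value 44) ; 32 m³ left.
Take all of Ridge Plot (14 m³, value 33) ; 18 m³ left.
All 18 m³ of Orchard Row fit (value 31) ; 0 remain.
Total value = 155.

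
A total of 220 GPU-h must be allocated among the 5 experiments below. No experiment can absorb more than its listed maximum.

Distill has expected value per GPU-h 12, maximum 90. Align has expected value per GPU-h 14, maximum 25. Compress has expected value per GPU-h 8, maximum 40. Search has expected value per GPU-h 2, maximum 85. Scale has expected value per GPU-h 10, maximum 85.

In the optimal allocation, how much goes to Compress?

20

Highest expected value per GPU-h first: Align 14 > Distill 12 > Scale 10 > Compress 8 > Search 2.
Align takes 25 to reach its cap of 25 → 195 left.
Give Distill 90 to hit its cap of 90 → 105 left.
Scale: +85 to 85 (cap) → 20 left.
Compress: +20 (room for 40) → 20. Pool exhausted.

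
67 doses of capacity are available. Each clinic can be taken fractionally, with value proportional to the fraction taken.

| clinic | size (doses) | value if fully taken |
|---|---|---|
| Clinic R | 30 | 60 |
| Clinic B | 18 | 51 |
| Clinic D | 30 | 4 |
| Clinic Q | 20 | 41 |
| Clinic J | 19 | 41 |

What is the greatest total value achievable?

Rank by value-to-size ratio: Clinic B 51/18≈2.83, Clinic J 41/19≈2.16, Clinic Q 41/20≈2.05, Clinic R 60/30≈2, Clinic D 4/30≈0.133.
Clinic B: take in full, 18 doses for value 51 → 49 left.
Clinic J: take in full, 19 doses for value 41 → 30 left.
Clinic Q: take in full, 20 doses for value 41 → 10 left.
Only 10 doses remain; take 10/30 of Clinic R for value 60×10/30 = 20.
Total value = 153.

153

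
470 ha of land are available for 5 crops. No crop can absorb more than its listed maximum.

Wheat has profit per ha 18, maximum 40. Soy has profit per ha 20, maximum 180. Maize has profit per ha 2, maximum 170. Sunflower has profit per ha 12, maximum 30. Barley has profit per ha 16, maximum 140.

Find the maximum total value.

Rank by profit per ha: Soy 20 > Wheat 18 > Barley 16 > Sunflower 12 > Maize 2.
Soy: +180 to 180 (cap) — 290 left.
Wheat: +40 to 40 (cap) — 250 left.
Barley takes 140 to reach its cap of 140 — 110 left.
Sunflower takes 30 to reach its cap of 30 — 80 left.
Only 80 left; Maize takes them to reach 80.
Total = 18×40 + 20×180 + 2×80 + 12×30 + 16×140 = 7080.

7080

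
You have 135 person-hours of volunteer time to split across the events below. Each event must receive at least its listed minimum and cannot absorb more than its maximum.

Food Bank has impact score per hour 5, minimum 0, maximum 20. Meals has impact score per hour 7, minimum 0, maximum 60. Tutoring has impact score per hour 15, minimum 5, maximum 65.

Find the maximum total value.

Meeting every minimum uses 0+0+5 = 5 person-hours, leaving 130.
Order the events by impact score per hour: Tutoring 15 > Meals 7 > Food Bank 5.
Tutoring takes 60 more to reach its cap of 65 — 70 left.
Give Meals 60 more to hit its cap of 60 — 10 left.
Food Bank has room for 20 more but only 10 remain, so it gets 10.
Total = 5×10 + 7×60 + 15×65 = 1445.

1445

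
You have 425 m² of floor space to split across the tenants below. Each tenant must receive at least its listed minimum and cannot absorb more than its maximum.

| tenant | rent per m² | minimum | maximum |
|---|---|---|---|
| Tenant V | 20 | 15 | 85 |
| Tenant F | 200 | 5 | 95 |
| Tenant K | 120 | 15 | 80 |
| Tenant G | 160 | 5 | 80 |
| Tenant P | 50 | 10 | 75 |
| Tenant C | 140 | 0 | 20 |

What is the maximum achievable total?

Meeting every minimum uses 15+5+15+5+10+0 = 50 m², leaving 375.
Order the tenants by rent per m²: Tenant F 200 > Tenant G 160 > Tenant C 140 > Tenant K 120 > Tenant P 50 > Tenant V 20.
Give Tenant F 90 more to hit its cap of 95 ; 285 left.
Tenant G: +75 to 80 (cap) ; 210 left.
Tenant C takes 20 more to reach its cap of 20 ; 190 left.
Tenant K takes 65 more to reach its cap of 80 ; 125 left.
Tenant P takes 65 more to reach its cap of 75 ; 60 left.
Tenant V: +60 (room for 70) → 75. Pool exhausted.
Total = 20×75 + 200×95 + 120×80 + 160×80 + 50×75 + 140×20 = 49450.

49450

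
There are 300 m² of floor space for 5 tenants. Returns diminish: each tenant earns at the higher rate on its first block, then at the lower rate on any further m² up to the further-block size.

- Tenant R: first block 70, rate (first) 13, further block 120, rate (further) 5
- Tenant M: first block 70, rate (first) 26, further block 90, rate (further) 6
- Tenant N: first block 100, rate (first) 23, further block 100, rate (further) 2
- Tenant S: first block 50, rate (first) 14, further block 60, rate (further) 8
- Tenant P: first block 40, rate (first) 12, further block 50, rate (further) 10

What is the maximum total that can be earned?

5850

Order all 10 blocks by rate: Tenant M/T1 26 > Tenant N/T1 23 > Tenant S/T1 14 > Tenant R/T1 13 > Tenant P/T1 12 > Tenant P/T2 10 > Tenant S/T2 8 > Tenant M/T2 6 > Tenant R/T2 5 > Tenant N/T2 2.
Fill Tenant M T1 block (70 at 26) — 230 left.
Tenant N/T1 (23): +100 — 130 left.
Tenant S T1 at 14: fill all 50 — 80 left.
Tenant R T1 at 13: fill all 70 — 10 left.
Tenant P T1 at 12: only 10 left, fill 10.
Total = 26×70 + 23×100 + 14×50 + 13×70 + 12×10 = 5850.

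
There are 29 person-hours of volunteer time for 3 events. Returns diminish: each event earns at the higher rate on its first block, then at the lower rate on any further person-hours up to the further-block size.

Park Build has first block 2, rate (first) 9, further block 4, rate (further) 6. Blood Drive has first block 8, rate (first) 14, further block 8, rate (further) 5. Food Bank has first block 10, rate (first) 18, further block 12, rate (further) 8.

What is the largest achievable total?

Treat each block as its own option and order by rate: Food Bank/tier1 18 > Blood Drive/tier1 14 > Park Build/tier1 9 > Food Bank/tier2 8 > Park Build/tier2 6 > Blood Drive/tier2 5.
Fill Food Bank tier1 block (10 at 18) ; 19 left.
Blood Drive/tier1 (14): +8 ; 11 left.
Park Build/tier1 (9): +2 ; 9 left.
Food Bank tier2 at 8: only 9 left, fill 9.
Total = 18×10 + 14×8 + 9×2 + 8×9 = 382.

382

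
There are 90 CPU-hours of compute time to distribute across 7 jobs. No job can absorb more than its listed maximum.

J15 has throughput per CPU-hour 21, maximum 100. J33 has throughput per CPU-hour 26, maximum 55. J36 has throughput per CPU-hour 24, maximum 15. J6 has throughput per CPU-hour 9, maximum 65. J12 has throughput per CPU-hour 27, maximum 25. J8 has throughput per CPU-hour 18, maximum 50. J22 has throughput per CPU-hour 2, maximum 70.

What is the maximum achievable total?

Highest throughput per CPU-hour first: J12 27 > J33 26 > J36 24 > J15 21 > J8 18 > J6 9 > J22 2.
J12: +25 to 25 (cap) ; 65 left.
Give J33 55 to hit its cap of 55 ; 10 left.
J36 has room for 15 but only 10 remain, so it gets 10.
Total = 26×55 + 24×10 + 27×25 = 2345.

2345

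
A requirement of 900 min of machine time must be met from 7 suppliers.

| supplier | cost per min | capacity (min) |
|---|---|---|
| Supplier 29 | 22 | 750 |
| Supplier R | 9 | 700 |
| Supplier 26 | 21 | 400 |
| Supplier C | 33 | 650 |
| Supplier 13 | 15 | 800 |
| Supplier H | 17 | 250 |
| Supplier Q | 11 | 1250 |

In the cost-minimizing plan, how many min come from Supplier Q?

200

Use suppliers in increasing cost order.
Take 700 from Supplier R at 9 ; need 200 more.
Supplier Q (11): take the remaining 200 ; done.
Supplier 13, Supplier H, Supplier 26, Supplier 29, Supplier C: unused.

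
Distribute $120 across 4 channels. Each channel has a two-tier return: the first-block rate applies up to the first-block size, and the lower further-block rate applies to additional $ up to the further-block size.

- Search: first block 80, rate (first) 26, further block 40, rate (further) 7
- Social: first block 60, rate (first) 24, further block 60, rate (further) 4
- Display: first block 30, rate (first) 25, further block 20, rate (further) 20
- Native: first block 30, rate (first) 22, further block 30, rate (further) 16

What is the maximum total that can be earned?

Treat each block as its own option and order by rate: Search/first 26 > Display/first 25 > Social/first 24 > Native/first 22 > Display/second 20 > Native/second 16 > Search/second 7 > Social/second 4.
Search/first (26): +80 — 40 left.
Fill Display first block (30 at 25) — 10 left.
10 remain; put them into Social first at 24.
Total = 26×80 + 25×30 + 24×10 = 3070.

3070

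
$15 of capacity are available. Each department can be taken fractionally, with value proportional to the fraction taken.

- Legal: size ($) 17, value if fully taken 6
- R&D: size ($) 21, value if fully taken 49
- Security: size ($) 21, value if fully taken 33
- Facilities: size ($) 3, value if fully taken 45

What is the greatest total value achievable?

Sort by value density: Facilities 45/3≈15, R&D 49/21≈2.33, Security 33/21≈1.57, Legal 6/17≈0.353.
Take all of Facilities (3 $, value 45) ; 12 $ left.
12 $ left: a 12/21 share of R&D gives 49×12/21 = 28.
Total value = 73.

73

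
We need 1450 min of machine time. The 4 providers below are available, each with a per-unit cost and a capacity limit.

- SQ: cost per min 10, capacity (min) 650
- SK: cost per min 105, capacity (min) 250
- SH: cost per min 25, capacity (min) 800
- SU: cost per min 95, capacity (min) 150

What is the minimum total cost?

26500

Use providers in increasing cost order.
Take 650 from SQ at 10 — need 800 more.
SH (25): use full 800 — 0 min to go.
SU, SK: unused.
Cost = 650×10 + 800×25 = 26500.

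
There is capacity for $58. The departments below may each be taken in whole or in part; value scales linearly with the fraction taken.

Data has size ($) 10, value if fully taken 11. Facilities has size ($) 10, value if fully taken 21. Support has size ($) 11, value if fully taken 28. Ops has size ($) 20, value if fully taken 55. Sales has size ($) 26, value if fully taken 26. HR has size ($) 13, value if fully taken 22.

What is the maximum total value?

130.4

Rank by value-to-size ratio: Ops 55/20≈2.75, Support 28/11≈2.55, Facilities 21/10≈2.1, HR 22/13≈1.69, Data 11/10≈1.1, Sales 26/26≈1.
Take all of Ops (20 $, value 55) — 38 $ left.
All 11 $ of Support fit (value 28) — 27 remain.
Facilities: take in full, 10 $ for value 21 — 17 left.
HR: take in full, 13 $ for value 22 — 4 left.
Fill the last 4 $ with part of Data: 4/10 of it earns 4.4.
Total value = 130.4.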